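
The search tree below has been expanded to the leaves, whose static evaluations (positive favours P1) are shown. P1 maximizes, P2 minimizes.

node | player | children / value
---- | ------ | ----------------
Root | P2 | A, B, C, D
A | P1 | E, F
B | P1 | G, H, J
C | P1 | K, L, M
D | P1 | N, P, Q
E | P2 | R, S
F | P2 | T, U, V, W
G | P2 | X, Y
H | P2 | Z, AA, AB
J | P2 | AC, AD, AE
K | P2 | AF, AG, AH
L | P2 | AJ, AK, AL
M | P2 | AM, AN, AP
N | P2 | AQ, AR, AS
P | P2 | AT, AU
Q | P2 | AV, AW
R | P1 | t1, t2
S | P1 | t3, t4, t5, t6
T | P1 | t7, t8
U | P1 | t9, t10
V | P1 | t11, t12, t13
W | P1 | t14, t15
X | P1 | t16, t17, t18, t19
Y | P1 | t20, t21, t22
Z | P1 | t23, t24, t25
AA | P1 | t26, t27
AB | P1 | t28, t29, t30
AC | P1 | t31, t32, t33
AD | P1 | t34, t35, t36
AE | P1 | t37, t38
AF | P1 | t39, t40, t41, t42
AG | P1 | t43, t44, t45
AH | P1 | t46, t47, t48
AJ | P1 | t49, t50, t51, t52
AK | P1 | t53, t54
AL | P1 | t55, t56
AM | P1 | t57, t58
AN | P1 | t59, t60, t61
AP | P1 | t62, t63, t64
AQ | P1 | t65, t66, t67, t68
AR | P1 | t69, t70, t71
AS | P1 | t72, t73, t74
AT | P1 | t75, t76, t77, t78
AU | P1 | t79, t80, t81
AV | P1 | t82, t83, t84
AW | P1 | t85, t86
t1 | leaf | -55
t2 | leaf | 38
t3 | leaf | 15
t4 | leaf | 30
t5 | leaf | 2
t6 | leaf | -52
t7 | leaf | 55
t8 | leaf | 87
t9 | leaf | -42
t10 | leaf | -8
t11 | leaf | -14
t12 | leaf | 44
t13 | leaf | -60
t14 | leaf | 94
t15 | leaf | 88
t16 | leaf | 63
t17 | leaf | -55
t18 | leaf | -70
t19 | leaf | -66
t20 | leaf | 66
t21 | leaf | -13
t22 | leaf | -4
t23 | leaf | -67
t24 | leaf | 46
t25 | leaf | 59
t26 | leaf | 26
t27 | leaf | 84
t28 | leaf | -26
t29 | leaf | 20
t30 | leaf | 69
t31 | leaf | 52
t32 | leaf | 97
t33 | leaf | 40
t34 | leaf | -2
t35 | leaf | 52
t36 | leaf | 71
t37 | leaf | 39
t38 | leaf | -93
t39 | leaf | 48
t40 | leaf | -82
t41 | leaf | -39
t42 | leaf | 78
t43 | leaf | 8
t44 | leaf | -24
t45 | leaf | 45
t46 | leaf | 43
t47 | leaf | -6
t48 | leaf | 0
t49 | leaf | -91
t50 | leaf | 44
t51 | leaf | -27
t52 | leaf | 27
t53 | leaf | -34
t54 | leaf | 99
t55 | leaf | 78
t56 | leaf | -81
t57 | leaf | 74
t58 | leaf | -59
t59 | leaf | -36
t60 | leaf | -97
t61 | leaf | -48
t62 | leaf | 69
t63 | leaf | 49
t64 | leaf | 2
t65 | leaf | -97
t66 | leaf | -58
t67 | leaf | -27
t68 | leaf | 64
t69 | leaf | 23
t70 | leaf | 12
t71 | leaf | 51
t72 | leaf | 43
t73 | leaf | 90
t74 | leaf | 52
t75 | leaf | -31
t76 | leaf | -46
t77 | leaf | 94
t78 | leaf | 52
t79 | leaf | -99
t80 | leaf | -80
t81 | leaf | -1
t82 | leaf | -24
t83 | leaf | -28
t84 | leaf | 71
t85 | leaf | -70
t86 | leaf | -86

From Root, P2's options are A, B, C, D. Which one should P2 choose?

A

R (P1): max(-55, 38) = 38
S (P1): max(15, 30, 2, -52) = 30
E (P2): min(38, 30) = 30
T (P1): max(55, 87) = 87
U (P1): max(-42, -8) = -8
V (P1): max(-14, 44, -60) = 44
W (P1): max(94, 88) = 94
F (P2): min(87, -8, 44, 94) = -8
A (P1): max(30, -8) = 30
X (P1): max(63, -55, -70, -66) = 63
Y (P1): max(66, -13, -4) = 66
G (P2): min(63, 66) = 63
Z (P1): max(-67, 46, 59) = 59
AA (P1): max(26, 84) = 84
AB (P1): max(-26, 20, 69) = 69
H (P2): min(59, 84, 69) = 59
AC (P1): max(52, 97, 40) = 97
AD (P1): max(-2, 52, 71) = 71
AE (P1): max(39, -93) = 39
J (P2): min(97, 71, 39) = 39
B (P1): max(63, 59, 39) = 63
AF (P1): max(48, -82, -39, 78) = 78
AG (P1): max(8, -24, 45) = 45
AH (P1): max(43, -6, 0) = 43
K (P2): min(78, 45, 43) = 43
AJ (P1): max(-91, 44, -27, 27) = 44
AK (P1): max(-34, 99) = 99
AL (P1): max(78, -81) = 78
L (P2): min(44, 99, 78) = 44
AM (P1): max(74, -59) = 74
AN (P1): max(-36, -97, -48) = -36
AP (P1): max(69, 49, 2) = 69
M (P2): min(74, -36, 69) = -36
C (P1): max(43, 44, -36) = 44
AQ (P1): max(-97, -58, -27, 64) = 64
AR (P1): max(23, 12, 51) = 51
AS (P1): max(43, 90, 52) = 90
N (P2): min(64, 51, 90) = 51
AT (P1): max(-31, -46, 94, 52) = 94
AU (P1): max(-99, -80, -1) = -1
P (P2): min(94, -1) = -1
AV (P1): max(-24, -28, 71) = 71
AW (P1): max(-70, -86) = -70
Q (P2): min(71, -70) = -70
D (P1): max(51, -1, -70) = 51
Root (P2): min(30, 63, 44, 51) = 30
P2 at Root wants the lowest of {A=30, B=63, C=44, D=51}, so chooses A.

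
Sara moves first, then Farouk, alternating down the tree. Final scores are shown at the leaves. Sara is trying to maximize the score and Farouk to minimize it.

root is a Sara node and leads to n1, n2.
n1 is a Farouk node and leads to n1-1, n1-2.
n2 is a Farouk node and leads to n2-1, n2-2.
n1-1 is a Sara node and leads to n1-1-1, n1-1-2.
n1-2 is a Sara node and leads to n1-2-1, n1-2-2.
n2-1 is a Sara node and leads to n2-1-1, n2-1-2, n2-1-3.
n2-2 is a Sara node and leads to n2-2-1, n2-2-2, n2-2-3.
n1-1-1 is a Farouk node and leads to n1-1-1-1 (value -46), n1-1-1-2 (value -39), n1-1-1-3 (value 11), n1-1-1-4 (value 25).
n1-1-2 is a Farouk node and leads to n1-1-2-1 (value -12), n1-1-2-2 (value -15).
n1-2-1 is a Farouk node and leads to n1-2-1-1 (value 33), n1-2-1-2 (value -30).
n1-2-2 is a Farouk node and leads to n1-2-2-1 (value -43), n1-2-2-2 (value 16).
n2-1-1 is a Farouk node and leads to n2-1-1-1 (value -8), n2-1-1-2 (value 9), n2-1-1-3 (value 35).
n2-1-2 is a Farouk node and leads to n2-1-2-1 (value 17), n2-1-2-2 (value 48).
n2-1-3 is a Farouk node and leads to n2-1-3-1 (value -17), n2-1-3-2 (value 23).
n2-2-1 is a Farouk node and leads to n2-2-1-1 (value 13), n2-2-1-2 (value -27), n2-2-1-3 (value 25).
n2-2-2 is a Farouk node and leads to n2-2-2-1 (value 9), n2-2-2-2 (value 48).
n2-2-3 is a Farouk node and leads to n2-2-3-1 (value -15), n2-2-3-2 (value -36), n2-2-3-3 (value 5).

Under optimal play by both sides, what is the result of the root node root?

n1-1-1 (Farouk): min(-46, -39, 11, 25) = -46
n1-1-2 (Farouk): min(-12, -15) = -15
n1-1 (Sara): max(-46, -15) = -15
n1-2-1 (Farouk): min(33, -30) = -30
n1-2-2 (Farouk): min(-43, 16) = -43
n1-2 (Sara): max(-30, -43) = -30
n1 (Farouk): min(-15, -30) = -30
n2-1-1 (Farouk): min(-8, 9, 35) = -8
n2-1-2 (Farouk): min(17, 48) = 17
n2-1-3 (Farouk): min(-17, 23) = -17
n2-1 (Sara): max(-8, 17, -17) = 17
n2-2-1 (Farouk): min(13, -27, 25) = -27
n2-2-2 (Farouk): min(9, 48) = 9
n2-2-3 (Farouk): min(-15, -36, 5) = -36
n2-2 (Sara): max(-27, 9, -36) = 9
n2 (Farouk): min(17, 9) = 9
root (Sara): max(-30, 9) = 9

9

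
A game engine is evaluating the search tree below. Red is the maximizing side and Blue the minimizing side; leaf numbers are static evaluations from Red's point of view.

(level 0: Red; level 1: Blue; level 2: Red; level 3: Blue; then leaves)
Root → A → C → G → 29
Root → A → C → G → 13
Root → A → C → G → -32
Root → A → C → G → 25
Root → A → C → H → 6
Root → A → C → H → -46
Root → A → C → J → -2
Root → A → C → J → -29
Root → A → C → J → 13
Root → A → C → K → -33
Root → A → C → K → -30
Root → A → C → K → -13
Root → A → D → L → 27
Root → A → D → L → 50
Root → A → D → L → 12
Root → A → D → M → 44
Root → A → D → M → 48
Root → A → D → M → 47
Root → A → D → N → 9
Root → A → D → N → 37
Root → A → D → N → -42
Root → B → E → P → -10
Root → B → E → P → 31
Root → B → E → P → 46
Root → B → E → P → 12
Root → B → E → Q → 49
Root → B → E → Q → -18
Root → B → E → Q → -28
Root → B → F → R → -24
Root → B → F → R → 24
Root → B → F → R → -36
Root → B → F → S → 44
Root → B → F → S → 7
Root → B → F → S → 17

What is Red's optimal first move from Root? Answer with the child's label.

B

G (Blue): min(29, 13, -32, 25) = -32
H (Blue): min(6, -46) = -46
J (Blue): min(-2, -29, 13) = -29
K (Blue): min(-33, -30, -13) = -33
C (Red): max(-32, -46, -29, -33) = -29
L (Blue): min(27, 50, 12) = 12
M (Blue): min(44, 48, 47) = 44
N (Blue): min(9, 37, -42) = -42
D (Red): max(12, 44, -42) = 44
A (Blue): min(-29, 44) = -29
P (Blue): min(-10, 31, 46, 12) = -10
Q (Blue): min(49, -18, -28) = -28
E (Red): max(-10, -28) = -10
R (Blue): min(-24, 24, -36) = -36
S (Blue): min(44, 7, 17) = 7
F (Red): max(-36, 7) = 7
B (Blue): min(-10, 7) = -10
Root (Red): max(-29, -10) = -10
Red at Root wants the highest of {A=-29, B=-10}, so chooses B.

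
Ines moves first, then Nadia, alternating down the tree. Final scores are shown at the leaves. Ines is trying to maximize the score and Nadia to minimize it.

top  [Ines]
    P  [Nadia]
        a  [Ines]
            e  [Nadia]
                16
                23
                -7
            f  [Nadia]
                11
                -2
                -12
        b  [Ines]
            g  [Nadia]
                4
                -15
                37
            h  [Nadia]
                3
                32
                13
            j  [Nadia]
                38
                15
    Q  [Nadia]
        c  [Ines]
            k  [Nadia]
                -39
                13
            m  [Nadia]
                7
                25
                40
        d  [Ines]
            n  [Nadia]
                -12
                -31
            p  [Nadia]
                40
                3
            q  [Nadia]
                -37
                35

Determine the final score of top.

e (Nadia): min(16, 23, -7) = -7
f (Nadia): min(11, -2, -12) = -12
a (Ines): max(-7, -12) = -7
g (Nadia): min(4, -15, 37) = -15
h (Nadia): min(3, 32, 13) = 3
j (Nadia): min(38, 15) = 15
b (Ines): max(-15, 3, 15) = 15
P (Nadia): min(-7, 15) = -7
k (Nadia): min(-39, 13) = -39
m (Nadia): min(7, 25, 40) = 7
c (Ines): max(-39, 7) = 7
n (Nadia): min(-12, -31) = -31
p (Nadia): min(40, 3) = 3
q (Nadia): min(-37, 35) = -37
d (Ines): max(-31, 3, -37) = 3
Q (Nadia): min(7, 3) = 3
top (Ines): max(-7, 3) = 3

3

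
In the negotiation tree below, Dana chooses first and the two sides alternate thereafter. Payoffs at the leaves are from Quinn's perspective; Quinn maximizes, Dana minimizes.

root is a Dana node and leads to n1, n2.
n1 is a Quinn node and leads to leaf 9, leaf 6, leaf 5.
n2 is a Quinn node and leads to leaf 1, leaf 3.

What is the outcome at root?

n1 (Quinn): max(9, 6, 5) = 9
n2 (Quinn): max(1, 3) = 3
root (Dana): min(9, 3) = 3

3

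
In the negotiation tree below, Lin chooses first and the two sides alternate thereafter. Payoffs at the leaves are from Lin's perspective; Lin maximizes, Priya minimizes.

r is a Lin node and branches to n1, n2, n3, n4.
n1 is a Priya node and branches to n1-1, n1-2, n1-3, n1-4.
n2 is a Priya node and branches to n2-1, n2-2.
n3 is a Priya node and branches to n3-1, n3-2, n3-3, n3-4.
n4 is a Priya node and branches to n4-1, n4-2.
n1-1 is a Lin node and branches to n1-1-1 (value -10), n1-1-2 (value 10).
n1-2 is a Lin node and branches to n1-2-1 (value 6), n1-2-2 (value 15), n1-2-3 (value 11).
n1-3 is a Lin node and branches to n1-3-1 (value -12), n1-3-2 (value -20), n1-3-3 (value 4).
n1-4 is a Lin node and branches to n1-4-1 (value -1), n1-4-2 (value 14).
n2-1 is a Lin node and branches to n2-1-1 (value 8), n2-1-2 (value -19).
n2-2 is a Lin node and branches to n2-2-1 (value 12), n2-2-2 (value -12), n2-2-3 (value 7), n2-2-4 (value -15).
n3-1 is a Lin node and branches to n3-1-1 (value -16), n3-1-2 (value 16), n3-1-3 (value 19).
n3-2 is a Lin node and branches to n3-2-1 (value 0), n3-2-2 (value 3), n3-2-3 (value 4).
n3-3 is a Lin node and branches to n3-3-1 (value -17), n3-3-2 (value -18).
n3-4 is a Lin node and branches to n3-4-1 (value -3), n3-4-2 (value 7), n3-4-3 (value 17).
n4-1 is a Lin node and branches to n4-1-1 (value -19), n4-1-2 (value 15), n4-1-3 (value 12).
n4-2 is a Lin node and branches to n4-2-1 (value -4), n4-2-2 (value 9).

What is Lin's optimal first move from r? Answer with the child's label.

n1-1 (Lin): max(-10, 10) = 10
n1-2 (Lin): max(6, 15, 11) = 15
n1-3 (Lin): max(-12, -20, 4) = 4
n1-4 (Lin): max(-1, 14) = 14
n1 (Priya): min(10, 15, 4, 14) = 4
n2-1 (Lin): max(8, -19) = 8
n2-2 (Lin): max(12, -12, 7, -15) = 12
n2 (Priya): min(8, 12) = 8
n3-1 (Lin): max(-16, 16, 19) = 19
n3-2 (Lin): max(0, 3, 4) = 4
n3-3 (Lin): max(-17, -18) = -17
n3-4 (Lin): max(-3, 7, 17) = 17
n3 (Priya): min(19, 4, -17, 17) = -17
n4-1 (Lin): max(-19, 15, 12) = 15
n4-2 (Lin): max(-4, 9) = 9
n4 (Priya): min(15, 9) = 9
r (Lin): max(4, 8, -17, 9) = 9
Lin at r wants the highest of {n1=4, n2=8, n3=-17, n4=9}, so chooses n4.

n4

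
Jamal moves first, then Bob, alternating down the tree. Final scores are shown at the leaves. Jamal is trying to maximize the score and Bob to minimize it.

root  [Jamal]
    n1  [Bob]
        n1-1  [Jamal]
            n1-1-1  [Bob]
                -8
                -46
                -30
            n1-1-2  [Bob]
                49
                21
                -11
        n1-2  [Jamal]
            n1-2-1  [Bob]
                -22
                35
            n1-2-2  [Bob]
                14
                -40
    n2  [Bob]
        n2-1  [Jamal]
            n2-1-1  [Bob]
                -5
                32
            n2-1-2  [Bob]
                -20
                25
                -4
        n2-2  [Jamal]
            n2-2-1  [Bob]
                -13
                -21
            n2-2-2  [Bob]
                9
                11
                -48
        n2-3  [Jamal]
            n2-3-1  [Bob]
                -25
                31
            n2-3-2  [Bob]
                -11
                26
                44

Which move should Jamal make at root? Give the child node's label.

n2

n1-1-1 (Bob): min(-8, -46, -30) = -46
n1-1-2 (Bob): min(49, 21, -11) = -11
n1-1 (Jamal): max(-46, -11) = -11
n1-2-1 (Bob): min(-22, 35) = -22
n1-2-2 (Bob): min(14, -40) = -40
n1-2 (Jamal): max(-22, -40) = -22
n1 (Bob): min(-11, -22) = -22
n2-1-1 (Bob): min(-5, 32) = -5
n2-1-2 (Bob): min(-20, 25, -4) = -20
n2-1 (Jamal): max(-5, -20) = -5
n2-2-1 (Bob): min(-13, -21) = -21
n2-2-2 (Bob): min(9, 11, -48) = -48
n2-2 (Jamal): max(-21, -48) = -21
n2-3-1 (Bob): min(-25, 31) = -25
n2-3-2 (Bob): min(-11, 26, 44) = -11
n2-3 (Jamal): max(-25, -11) = -11
n2 (Bob): min(-5, -21, -11) = -21
root (Jamal): max(-22, -21) = -21
Jamal at root wants the highest of {n1=-22, n2=-21}, so chooses n2.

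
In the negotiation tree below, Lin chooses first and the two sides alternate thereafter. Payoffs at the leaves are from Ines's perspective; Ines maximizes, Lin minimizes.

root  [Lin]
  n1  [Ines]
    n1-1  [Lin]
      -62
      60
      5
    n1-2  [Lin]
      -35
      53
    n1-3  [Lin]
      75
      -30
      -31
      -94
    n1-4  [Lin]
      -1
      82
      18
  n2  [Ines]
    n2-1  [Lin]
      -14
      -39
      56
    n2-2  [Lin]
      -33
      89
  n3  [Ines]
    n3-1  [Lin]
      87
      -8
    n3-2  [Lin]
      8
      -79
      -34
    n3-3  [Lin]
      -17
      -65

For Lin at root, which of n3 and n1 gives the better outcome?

n3

n3-1 (Lin): min(87, -8) = -8
n3-2 (Lin): min(8, -79, -34) = -79
n3-3 (Lin): min(-17, -65) = -65
n3 (Ines): max(-8, -79, -65) = -8
n1-1 (Lin): min(-62, 60, 5) = -62
n1-2 (Lin): min(-35, 53) = -35
n1-3 (Lin): min(75, -30, -31, -94) = -94
n1-4 (Lin): min(-1, 82, 18) = -1
n1 (Ines): max(-62, -35, -94, -1) = -1
Lin prefers the lower value; n3=-8, n1=-1. n3 is better since -8 < -1.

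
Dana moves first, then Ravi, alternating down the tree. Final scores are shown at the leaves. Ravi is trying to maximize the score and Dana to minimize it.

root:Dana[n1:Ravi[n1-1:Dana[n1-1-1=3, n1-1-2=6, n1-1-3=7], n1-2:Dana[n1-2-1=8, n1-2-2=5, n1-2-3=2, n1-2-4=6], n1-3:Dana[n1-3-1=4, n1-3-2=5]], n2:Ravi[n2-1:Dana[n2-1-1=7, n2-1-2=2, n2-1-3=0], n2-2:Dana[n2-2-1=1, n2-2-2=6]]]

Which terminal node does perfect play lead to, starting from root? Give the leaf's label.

n1-1 (Dana): min(3, 6, 7) = 3
n1-2 (Dana): min(8, 5, 2, 6) = 2
n1-3 (Dana): min(4, 5) = 4
n1 (Ravi): max(3, 2, 4) = 4
n2-1 (Dana): min(7, 2, 0) = 0
n2-2 (Dana): min(1, 6) = 1
n2 (Ravi): max(0, 1) = 1
root (Dana): min(4, 1) = 1
At root, Dana picks n2 (lowest: 1).
At n2, Ravi picks n2-2 (highest: 1).
At n2-2, Dana picks n2-2-1 (lowest: 1).
Terminal value 1.

n2-2-1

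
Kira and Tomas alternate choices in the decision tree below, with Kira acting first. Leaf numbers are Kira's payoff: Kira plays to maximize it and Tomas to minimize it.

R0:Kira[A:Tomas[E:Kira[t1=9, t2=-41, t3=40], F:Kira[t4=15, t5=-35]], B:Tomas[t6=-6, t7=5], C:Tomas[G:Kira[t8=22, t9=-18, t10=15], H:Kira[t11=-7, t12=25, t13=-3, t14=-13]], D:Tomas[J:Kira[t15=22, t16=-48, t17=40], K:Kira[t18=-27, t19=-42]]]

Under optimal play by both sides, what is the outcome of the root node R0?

22

E (Kira): max(9, -41, 40) = 40
F (Kira): max(15, -35) = 15
A (Tomas): min(40, 15) = 15
B (Tomas): min(-6, 5) = -6
G (Kira): max(22, -18, 15) = 22
H (Kira): max(-7, 25, -3, -13) = 25
C (Tomas): min(22, 25) = 22
J (Kira): max(22, -48, 40) = 40
K (Kira): max(-27, -42) = -27
D (Tomas): min(40, -27) = -27
R0 (Kira): max(15, -6, 22, -27) = 22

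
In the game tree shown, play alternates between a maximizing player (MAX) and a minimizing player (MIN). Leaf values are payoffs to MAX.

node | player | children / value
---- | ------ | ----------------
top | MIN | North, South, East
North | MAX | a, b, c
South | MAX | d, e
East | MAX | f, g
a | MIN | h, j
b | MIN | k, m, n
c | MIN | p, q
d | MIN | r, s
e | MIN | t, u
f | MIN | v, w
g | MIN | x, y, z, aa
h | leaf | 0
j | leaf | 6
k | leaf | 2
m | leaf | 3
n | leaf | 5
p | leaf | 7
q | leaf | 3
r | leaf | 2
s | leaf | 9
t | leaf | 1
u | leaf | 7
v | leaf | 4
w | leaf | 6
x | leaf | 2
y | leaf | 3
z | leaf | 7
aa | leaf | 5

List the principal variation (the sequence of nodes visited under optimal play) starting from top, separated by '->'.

a (MIN): min(0, 6) = 0
b (MIN): min(2, 3, 5) = 2
c (MIN): min(7, 3) = 3
North (MAX): max(0, 2, 3) = 3
d (MIN): min(2, 9) = 2
e (MIN): min(1, 7) = 1
South (MAX): max(2, 1) = 2
f (MIN): min(4, 6) = 4
g (MIN): min(2, 3, 7, 5) = 2
East (MAX): max(4, 2) = 4
top (MIN): min(3, 2, 4) = 2
At top, MIN picks South (lowest: 2).
At South, MAX picks d (highest: 2).
At d, MIN picks r (lowest: 2).
Terminal value 2.

top -> South -> d -> r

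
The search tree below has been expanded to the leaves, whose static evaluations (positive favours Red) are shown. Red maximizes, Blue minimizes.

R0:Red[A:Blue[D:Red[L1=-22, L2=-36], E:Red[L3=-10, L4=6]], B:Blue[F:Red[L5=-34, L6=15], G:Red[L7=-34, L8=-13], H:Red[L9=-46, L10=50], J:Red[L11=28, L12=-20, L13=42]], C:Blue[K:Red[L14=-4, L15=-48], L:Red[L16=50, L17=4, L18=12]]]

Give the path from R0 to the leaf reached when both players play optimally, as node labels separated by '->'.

D (Red): max(-22, -36) = -22
E (Red): max(-10, 6) = 6
A (Blue): min(-22, 6) = -22
F (Red): max(-34, 15) = 15
G (Red): max(-34, -13) = -13
H (Red): max(-46, 50) = 50
J (Red): max(28, -20, 42) = 42
B (Blue): min(15, -13, 50, 42) = -13
K (Red): max(-4, -48) = -4
L (Red): max(50, 4, 12) = 50
C (Blue): min(-4, 50) = -4
R0 (Red): max(-22, -13, -4) = -4
At R0, Red picks C (highest: -4).
At C, Blue picks K (lowest: -4).
At K, Red picks L14 (highest: -4).
Terminal value -4.

R0 -> C -> K -> L14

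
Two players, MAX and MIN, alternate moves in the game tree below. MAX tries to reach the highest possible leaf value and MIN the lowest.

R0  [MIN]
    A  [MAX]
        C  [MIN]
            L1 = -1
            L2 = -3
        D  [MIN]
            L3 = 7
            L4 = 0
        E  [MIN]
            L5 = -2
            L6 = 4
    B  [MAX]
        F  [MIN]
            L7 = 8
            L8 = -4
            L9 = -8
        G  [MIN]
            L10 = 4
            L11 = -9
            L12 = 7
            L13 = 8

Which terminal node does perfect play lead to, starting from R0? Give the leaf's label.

L9

C (MIN): min(-1, -3) = -3
D (MIN): min(7, 0) = 0
E (MIN): min(-2, 4) = -2
A (MAX): max(-3, 0, -2) = 0
F (MIN): min(8, -4, -8) = -8
G (MIN): min(4, -9, 7, 8) = -9
B (MAX): max(-8, -9) = -8
R0 (MIN): min(0, -8) = -8
At R0, MIN picks B (lowest: -8).
At B, MAX picks F (highest: -8).
At F, MIN picks L9 (lowest: -8).
Terminal value -8.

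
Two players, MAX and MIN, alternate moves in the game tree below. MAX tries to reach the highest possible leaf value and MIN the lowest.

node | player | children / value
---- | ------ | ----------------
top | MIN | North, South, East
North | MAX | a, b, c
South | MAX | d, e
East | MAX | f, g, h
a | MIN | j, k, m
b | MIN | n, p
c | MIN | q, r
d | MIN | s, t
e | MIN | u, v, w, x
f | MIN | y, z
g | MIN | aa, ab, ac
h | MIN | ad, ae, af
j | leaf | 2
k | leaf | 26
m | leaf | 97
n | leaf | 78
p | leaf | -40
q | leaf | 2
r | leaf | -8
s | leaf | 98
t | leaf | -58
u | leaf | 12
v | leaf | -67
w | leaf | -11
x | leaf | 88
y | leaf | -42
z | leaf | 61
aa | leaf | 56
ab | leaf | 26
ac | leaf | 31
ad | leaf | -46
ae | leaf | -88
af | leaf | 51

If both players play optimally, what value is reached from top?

a (MIN): min(2, 26, 97) = 2
b (MIN): min(78, -40) = -40
c (MIN): min(2, -8) = -8
North (MAX): max(2, -40, -8) = 2
d (MIN): min(98, -58) = -58
e (MIN): min(12, -67, -11, 88) = -67
South (MAX): max(-58, -67) = -58
f (MIN): min(-42, 61) = -42
g (MIN): min(56, 26, 31) = 26
h (MIN): min(-46, -88, 51) = -88
East (MAX): max(-42, 26, -88) = 26
top (MIN): min(2, -58, 26) = -58

-58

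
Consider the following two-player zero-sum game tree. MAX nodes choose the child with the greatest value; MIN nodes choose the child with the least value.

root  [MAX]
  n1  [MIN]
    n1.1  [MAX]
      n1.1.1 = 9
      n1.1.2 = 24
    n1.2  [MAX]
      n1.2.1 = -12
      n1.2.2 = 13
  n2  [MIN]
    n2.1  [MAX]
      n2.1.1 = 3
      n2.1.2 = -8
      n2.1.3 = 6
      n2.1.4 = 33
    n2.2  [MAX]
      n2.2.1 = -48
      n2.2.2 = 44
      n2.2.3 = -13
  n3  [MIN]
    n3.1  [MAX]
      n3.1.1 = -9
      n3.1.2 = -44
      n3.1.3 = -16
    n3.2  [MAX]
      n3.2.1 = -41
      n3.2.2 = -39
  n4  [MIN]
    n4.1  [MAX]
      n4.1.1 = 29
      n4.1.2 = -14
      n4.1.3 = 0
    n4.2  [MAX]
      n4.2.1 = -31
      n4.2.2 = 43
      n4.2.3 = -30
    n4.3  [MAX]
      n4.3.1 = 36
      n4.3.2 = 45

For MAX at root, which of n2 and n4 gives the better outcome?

n2.1 (MAX): max(3, -8, 6, 33) = 33
n2.2 (MAX): max(-48, 44, -13) = 44
n2 (MIN): min(33, 44) = 33
n4.1 (MAX): max(29, -14, 0) = 29
n4.2 (MAX): max(-31, 43, -30) = 43
n4.3 (MAX): max(36, 45) = 45
n4 (MIN): min(29, 43, 45) = 29
MAX prefers the higher value; n2=33, n4=29. n2 is better since 33 > 29.

n2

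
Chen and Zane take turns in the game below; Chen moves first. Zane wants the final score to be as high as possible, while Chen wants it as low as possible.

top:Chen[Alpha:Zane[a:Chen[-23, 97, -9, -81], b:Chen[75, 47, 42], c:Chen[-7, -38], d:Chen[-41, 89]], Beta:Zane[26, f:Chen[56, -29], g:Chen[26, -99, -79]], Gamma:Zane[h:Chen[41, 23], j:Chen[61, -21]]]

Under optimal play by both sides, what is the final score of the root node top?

a (Chen): min(-23, 97, -9, -81) = -81
b (Chen): min(75, 47, 42) = 42
c (Chen): min(-7, -38) = -38
d (Chen): min(-41, 89) = -41
Alpha (Zane): max(-81, 42, -38, -41) = 42
f (Chen): min(56, -29) = -29
g (Chen): min(26, -99, -79) = -99
Beta (Zane): max(26, -29, -99) = 26
h (Chen): min(41, 23) = 23
j (Chen): min(61, -21) = -21
Gamma (Zane): max(23, -21) = 23
top (Chen): min(42, 26, 23) = 23

23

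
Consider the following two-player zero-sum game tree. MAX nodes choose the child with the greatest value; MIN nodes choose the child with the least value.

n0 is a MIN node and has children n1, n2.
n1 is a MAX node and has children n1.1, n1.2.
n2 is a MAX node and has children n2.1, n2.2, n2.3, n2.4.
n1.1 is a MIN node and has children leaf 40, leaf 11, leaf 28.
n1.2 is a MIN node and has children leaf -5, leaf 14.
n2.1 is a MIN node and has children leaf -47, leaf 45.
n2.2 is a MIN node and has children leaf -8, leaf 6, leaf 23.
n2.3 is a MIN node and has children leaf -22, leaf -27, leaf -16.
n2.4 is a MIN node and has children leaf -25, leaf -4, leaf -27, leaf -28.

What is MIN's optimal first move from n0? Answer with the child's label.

n2

n1.1 (MIN): min(40, 11, 28) = 11
n1.2 (MIN): min(-5, 14) = -5
n1 (MAX): max(11, -5) = 11
n2.1 (MIN): min(-47, 45) = -47
n2.2 (MIN): min(-8, 6, 23) = -8
n2.3 (MIN): min(-22, -27, -16) = -27
n2.4 (MIN): min(-25, -4, -27, -28) = -28
n2 (MAX): max(-47, -8, -27, -28) = -8
n0 (MIN): min(11, -8) = -8
MIN at n0 wants the lowest of {n1=11, n2=-8}, so chooses n2.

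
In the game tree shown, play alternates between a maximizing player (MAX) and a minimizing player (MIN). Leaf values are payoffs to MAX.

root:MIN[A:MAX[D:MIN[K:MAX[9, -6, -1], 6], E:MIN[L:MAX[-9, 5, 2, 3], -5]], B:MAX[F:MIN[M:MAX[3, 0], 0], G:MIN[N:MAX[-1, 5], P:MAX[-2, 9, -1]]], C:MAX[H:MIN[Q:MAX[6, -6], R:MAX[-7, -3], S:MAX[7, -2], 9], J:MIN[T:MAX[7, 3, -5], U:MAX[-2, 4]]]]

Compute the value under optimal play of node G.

N (MAX): max(-1, 5) = 5
P (MAX): max(-2, 9, -1) = 9
G (MIN): min(5, 9) = 5

5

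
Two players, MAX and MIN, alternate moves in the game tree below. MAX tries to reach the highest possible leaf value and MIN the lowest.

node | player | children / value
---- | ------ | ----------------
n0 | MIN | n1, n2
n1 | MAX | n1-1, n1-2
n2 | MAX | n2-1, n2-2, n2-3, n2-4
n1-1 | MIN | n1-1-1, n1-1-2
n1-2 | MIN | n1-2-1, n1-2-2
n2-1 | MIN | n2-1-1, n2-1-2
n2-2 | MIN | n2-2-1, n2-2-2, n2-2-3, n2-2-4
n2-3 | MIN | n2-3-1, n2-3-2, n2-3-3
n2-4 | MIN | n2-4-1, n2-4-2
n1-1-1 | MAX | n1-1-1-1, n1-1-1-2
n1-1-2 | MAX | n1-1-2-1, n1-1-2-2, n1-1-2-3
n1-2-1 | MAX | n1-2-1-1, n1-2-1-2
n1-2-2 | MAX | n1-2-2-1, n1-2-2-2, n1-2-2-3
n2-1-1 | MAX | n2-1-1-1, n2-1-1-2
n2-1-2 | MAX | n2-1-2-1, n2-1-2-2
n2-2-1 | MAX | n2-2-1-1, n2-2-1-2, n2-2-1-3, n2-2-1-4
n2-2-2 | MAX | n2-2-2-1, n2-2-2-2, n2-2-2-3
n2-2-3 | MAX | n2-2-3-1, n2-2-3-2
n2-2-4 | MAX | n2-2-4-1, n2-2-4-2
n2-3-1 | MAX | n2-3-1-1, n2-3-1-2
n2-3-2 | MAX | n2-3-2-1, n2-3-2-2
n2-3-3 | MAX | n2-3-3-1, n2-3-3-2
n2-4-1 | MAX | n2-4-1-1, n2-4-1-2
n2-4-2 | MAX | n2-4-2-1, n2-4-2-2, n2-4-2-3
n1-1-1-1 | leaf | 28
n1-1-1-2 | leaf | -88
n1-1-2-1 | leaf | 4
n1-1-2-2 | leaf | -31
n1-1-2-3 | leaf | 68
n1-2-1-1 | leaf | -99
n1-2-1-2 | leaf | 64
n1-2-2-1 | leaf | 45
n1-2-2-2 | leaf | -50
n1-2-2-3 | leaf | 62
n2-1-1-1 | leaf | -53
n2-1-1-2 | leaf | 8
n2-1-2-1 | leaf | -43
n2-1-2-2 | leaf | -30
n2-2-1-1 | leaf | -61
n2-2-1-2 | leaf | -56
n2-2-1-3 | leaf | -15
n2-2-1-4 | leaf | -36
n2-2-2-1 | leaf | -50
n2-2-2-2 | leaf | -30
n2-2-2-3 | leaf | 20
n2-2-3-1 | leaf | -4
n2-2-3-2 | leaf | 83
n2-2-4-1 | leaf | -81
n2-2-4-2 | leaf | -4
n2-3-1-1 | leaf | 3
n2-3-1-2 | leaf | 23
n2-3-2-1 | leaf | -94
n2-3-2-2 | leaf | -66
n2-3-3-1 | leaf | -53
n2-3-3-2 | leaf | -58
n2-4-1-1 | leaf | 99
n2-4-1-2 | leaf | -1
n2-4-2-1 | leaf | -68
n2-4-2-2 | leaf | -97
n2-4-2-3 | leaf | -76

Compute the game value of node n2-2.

-15

n2-2-1 (MAX): max(-61, -56, -15, -36) = -15
n2-2-2 (MAX): max(-50, -30, 20) = 20
n2-2-3 (MAX): max(-4, 83) = 83
n2-2-4 (MAX): max(-81, -4) = -4
n2-2 (MIN): min(-15, 20, 83, -4) = -15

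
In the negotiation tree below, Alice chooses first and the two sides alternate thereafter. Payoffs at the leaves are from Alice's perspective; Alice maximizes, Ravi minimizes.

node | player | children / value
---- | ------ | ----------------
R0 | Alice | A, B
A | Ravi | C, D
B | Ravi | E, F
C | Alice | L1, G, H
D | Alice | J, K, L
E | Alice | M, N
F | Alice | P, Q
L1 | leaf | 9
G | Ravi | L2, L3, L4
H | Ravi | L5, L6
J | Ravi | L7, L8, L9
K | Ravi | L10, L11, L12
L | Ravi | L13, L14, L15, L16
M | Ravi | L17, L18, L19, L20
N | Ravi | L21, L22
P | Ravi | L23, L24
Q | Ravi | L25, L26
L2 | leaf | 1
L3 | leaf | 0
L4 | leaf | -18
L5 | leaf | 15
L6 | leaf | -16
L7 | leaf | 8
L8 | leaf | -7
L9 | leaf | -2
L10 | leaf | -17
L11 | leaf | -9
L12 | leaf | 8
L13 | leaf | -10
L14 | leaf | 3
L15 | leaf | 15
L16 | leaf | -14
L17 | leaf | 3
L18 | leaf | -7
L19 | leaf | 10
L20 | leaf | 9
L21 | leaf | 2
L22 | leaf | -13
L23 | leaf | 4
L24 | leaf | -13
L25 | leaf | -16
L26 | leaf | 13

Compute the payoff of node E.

-7

M (Ravi): min(3, -7, 10, 9) = -7
N (Ravi): min(2, -13) = -13
E (Alice): max(-7, -13) = -7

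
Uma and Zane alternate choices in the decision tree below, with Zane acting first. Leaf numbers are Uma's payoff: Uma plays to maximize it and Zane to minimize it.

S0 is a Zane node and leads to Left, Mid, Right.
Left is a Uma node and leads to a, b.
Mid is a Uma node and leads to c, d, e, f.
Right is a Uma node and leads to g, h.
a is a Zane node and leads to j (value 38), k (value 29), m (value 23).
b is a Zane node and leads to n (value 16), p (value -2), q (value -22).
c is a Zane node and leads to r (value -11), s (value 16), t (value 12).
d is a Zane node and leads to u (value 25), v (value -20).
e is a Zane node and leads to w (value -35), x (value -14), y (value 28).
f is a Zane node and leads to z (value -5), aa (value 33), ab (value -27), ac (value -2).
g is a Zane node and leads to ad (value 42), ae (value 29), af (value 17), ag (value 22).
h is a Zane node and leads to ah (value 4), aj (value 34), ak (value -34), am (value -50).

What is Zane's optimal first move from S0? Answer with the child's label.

a (Zane): min(38, 29, 23) = 23
b (Zane): min(16, -2, -22) = -22
Left (Uma): max(23, -22) = 23
c (Zane): min(-11, 16, 12) = -11
d (Zane): min(25, -20) = -20
e (Zane): min(-35, -14, 28) = -35
f (Zane): min(-5, 33, -27, -2) = -27
Mid (Uma): max(-11, -20, -35, -27) = -11
g (Zane): min(42, 29, 17, 22) = 17
h (Zane): min(4, 34, -34, -50) = -50
Right (Uma): max(17, -50) = 17
S0 (Zane): min(23, -11, 17) = -11
Zane at S0 wants the lowest of {Left=23, Mid=-11, Right=17}, so chooses Mid.

Mid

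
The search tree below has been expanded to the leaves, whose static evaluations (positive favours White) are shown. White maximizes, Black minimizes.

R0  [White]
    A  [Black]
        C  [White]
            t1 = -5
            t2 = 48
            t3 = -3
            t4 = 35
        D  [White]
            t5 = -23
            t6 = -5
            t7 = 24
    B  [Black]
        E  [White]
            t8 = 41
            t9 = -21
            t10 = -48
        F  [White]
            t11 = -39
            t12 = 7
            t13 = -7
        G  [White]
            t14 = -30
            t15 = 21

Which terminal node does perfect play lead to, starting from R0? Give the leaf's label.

t7

C (White): max(-5, 48, -3, 35) = 48
D (White): max(-23, -5, 24) = 24
A (Black): min(48, 24) = 24
E (White): max(41, -21, -48) = 41
F (White): max(-39, 7, -7) = 7
G (White): max(-30, 21) = 21
B (Black): min(41, 7, 21) = 7
R0 (White): max(24, 7) = 24
At R0, White picks A (highest: 24).
At A, Black picks D (lowest: 24).
At D, White picks t7 (highest: 24).
Terminal value 24.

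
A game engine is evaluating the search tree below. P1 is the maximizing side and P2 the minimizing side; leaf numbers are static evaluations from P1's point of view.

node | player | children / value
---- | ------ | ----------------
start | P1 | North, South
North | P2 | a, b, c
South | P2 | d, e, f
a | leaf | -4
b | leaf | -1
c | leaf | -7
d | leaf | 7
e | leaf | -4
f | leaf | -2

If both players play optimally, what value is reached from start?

North (P2): min(-4, -1, -7) = -7
South (P2): min(7, -4, -2) = -4
start (P1): max(-7, -4) = -4

-4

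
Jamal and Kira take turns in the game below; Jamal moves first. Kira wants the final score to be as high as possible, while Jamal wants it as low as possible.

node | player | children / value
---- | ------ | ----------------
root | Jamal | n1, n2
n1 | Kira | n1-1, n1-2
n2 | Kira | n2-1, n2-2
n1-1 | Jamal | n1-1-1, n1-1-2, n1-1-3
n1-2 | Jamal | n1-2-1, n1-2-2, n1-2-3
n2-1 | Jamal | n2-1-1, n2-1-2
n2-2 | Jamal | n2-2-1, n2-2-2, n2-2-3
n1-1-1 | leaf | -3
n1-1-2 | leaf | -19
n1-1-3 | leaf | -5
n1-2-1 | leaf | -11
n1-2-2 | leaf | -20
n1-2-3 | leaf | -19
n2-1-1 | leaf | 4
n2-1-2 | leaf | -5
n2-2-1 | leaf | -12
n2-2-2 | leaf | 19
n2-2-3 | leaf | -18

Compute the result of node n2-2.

-18

n2-2 (Jamal): min(-12, 19, -18) = -18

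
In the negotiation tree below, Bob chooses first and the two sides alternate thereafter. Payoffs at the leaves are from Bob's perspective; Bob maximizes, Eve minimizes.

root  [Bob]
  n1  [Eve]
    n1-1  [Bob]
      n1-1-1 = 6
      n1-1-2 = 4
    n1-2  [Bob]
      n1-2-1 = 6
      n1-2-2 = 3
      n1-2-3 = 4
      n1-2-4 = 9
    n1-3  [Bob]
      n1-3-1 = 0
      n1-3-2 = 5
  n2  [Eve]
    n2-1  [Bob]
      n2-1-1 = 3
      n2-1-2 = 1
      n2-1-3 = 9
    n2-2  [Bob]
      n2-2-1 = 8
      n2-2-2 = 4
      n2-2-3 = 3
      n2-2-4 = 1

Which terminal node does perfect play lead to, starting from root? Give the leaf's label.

n1-1 (Bob): max(6, 4) = 6
n1-2 (Bob): max(6, 3, 4, 9) = 9
n1-3 (Bob): max(0, 5) = 5
n1 (Eve): min(6, 9, 5) = 5
n2-1 (Bob): max(3, 1, 9) = 9
n2-2 (Bob): max(8, 4, 3, 1) = 8
n2 (Eve): min(9, 8) = 8
root (Bob): max(5, 8) = 8
At root, Bob picks n2 (highest: 8).
At n2, Eve picks n2-2 (lowest: 8).
At n2-2, Bob picks n2-2-1 (highest: 8).
Terminal value 8.

n2-2-1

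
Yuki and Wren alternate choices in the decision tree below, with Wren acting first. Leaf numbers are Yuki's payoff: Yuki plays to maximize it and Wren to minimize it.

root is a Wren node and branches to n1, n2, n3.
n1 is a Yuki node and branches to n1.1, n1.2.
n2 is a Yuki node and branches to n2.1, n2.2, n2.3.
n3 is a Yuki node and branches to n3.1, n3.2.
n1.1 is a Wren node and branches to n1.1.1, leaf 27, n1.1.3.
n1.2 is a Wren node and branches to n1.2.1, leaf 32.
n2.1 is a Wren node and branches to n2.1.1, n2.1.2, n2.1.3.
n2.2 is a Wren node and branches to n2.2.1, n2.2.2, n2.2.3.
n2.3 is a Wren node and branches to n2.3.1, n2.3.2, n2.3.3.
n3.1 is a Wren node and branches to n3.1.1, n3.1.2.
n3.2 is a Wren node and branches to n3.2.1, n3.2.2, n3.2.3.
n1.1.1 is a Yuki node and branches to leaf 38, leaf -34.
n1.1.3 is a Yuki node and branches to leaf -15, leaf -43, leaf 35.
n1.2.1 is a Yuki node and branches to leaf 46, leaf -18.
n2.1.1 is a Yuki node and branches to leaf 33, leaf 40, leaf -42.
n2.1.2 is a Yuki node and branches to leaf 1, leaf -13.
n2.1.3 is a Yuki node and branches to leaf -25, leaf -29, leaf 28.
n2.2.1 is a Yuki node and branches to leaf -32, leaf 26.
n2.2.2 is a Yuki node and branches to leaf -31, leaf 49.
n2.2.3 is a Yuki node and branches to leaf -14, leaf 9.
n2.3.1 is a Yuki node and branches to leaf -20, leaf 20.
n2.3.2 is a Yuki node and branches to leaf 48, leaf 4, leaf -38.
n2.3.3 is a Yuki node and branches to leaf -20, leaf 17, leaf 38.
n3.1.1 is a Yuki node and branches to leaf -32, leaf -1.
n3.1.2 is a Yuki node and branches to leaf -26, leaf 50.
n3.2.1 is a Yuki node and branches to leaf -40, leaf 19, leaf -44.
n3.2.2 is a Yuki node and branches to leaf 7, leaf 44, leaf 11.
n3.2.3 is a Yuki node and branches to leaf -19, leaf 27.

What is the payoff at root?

n1.1.1 (Yuki): max(38, -34) = 38
n1.1.3 (Yuki): max(-15, -43, 35) = 35
n1.1 (Wren): min(38, 27, 35) = 27
n1.2.1 (Yuki): max(46, -18) = 46
n1.2 (Wren): min(46, 32) = 32
n1 (Yuki): max(27, 32) = 32
n2.1.1 (Yuki): max(33, 40, -42) = 40
n2.1.2 (Yuki): max(1, -13) = 1
n2.1.3 (Yuki): max(-25, -29, 28) = 28
n2.1 (Wren): min(40, 1, 28) = 1
n2.2.1 (Yuki): max(-32, 26) = 26
n2.2.2 (Yuki): max(-31, 49) = 49
n2.2.3 (Yuki): max(-14, 9) = 9
n2.2 (Wren): min(26, 49, 9) = 9
n2.3.1 (Yuki): max(-20, 20) = 20
n2.3.2 (Yuki): max(48, 4, -38) = 48
n2.3.3 (Yuki): max(-20, 17, 38) = 38
n2.3 (Wren): min(20, 48, 38) = 20
n2 (Yuki): max(1, 9, 20) = 20
n3.1.1 (Yuki): max(-32, -1) = -1
n3.1.2 (Yuki): max(-26, 50) = 50
n3.1 (Wren): min(-1, 50) = -1
n3.2.1 (Yuki): max(-40, 19, -44) = 19
n3.2.2 (Yuki): max(7, 44, 11) = 44
n3.2.3 (Yuki): max(-19, 27) = 27
n3.2 (Wren): min(19, 44, 27) = 19
n3 (Yuki): max(-1, 19) = 19
root (Wren): min(32, 20, 19) = 19

19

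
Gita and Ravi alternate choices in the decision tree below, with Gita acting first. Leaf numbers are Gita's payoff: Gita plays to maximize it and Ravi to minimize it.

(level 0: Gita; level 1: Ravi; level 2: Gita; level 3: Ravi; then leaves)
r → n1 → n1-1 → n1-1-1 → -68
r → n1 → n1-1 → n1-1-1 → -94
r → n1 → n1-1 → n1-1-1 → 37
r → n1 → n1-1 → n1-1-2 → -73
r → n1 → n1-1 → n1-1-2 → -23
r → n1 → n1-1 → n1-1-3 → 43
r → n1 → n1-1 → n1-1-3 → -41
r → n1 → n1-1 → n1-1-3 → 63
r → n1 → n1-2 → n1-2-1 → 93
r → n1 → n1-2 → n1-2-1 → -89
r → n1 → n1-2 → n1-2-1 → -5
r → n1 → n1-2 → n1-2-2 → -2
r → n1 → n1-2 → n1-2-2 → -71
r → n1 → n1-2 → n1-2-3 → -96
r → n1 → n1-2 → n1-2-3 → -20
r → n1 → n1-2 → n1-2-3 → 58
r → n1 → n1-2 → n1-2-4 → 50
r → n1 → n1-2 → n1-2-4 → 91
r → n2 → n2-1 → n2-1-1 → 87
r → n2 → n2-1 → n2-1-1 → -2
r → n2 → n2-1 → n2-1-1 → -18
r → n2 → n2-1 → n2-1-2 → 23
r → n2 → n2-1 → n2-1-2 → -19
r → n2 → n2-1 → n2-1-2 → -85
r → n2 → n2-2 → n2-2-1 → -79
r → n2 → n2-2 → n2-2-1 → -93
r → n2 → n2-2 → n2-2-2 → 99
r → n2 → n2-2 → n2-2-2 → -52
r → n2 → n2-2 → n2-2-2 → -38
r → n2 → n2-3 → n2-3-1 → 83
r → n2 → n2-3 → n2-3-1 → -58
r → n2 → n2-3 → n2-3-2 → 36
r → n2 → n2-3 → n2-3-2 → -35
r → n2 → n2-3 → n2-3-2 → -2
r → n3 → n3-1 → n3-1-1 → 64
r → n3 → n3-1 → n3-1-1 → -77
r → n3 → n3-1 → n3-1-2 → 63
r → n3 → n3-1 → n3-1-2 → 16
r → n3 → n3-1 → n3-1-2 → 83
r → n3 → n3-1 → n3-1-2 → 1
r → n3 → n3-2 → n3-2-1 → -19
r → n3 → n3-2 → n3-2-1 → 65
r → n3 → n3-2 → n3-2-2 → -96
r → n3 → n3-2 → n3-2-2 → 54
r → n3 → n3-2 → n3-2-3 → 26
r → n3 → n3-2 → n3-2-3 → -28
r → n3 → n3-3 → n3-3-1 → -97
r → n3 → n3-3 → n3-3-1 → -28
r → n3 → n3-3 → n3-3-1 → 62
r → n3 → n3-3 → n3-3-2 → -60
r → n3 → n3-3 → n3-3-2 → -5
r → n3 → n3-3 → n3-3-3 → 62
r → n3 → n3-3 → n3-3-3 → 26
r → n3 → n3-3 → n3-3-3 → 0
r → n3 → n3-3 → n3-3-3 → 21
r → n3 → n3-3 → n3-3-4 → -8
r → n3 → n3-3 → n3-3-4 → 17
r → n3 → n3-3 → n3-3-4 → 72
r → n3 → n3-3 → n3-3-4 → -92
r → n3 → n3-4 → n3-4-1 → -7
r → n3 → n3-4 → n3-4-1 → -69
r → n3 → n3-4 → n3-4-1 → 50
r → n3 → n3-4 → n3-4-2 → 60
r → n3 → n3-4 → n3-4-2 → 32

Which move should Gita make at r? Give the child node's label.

n1-1-1 (Ravi): min(-68, -94, 37) = -94
n1-1-2 (Ravi): min(-73, -23) = -73
n1-1-3 (Ravi): min(43, -41, 63) = -41
n1-1 (Gita): max(-94, -73, -41) = -41
n1-2-1 (Ravi): min(93, -89, -5) = -89
n1-2-2 (Ravi): min(-2, -71) = -71
n1-2-3 (Ravi): min(-96, -20, 58) = -96
n1-2-4 (Ravi): min(50, 91) = 50
n1-2 (Gita): max(-89, -71, -96, 50) = 50
n1 (Ravi): min(-41, 50) = -41
n2-1-1 (Ravi): min(87, -2, -18) = -18
n2-1-2 (Ravi): min(23, -19, -85) = -85
n2-1 (Gita): max(-18, -85) = -18
n2-2-1 (Ravi): min(-79, -93) = -93
n2-2-2 (Ravi): min(99, -52, -38) = -52
n2-2 (Gita): max(-93, -52) = -52
n2-3-1 (Ravi): min(83, -58) = -58
n2-3-2 (Ravi): min(36, -35, -2) = -35
n2-3 (Gita): max(-58, -35) = -35
n2 (Ravi): min(-18, -52, -35) = -52
n3-1-1 (Ravi): min(64, -77) = -77
n3-1-2 (Ravi): min(63, 16, 83, 1) = 1
n3-1 (Gita): max(-77, 1) = 1
n3-2-1 (Ravi): min(-19, 65) = -19
n3-2-2 (Ravi): min(-96, 54) = -96
n3-2-3 (Ravi): min(26, -28) = -28
n3-2 (Gita): max(-19, -96, -28) = -19
n3-3-1 (Ravi): min(-97, -28, 62) = -97
n3-3-2 (Ravi): min(-60, -5) = -60
n3-3-3 (Ravi): min(62, 26, 0, 21) = 0
n3-3-4 (Ravi): min(-8, 17, 72, -92) = -92
n3-3 (Gita): max(-97, -60, 0, -92) = 0
n3-4-1 (Ravi): min(-7, -69, 50) = -69
n3-4-2 (Ravi): min(60, 32) = 32
n3-4 (Gita): max(-69, 32) = 32
n3 (Ravi): min(1, -19, 0, 32) = -19
r (Gita): max(-41, -52, -19) = -19
Gita at r wants the highest of {n1=-41, n2=-52, n3=-19}, so chooses n3.

n3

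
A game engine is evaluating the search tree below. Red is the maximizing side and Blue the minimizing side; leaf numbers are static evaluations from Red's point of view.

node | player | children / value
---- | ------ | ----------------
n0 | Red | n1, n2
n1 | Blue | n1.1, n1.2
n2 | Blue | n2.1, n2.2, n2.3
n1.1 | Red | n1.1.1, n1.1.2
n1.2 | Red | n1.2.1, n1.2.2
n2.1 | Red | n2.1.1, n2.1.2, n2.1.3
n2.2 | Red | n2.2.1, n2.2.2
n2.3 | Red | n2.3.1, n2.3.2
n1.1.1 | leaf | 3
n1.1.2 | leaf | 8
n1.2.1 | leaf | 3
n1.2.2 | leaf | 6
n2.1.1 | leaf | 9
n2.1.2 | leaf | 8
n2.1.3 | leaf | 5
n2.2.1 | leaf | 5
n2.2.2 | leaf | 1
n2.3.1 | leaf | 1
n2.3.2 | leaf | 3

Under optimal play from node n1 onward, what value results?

6

n1.1 (Red): max(3, 8) = 8
n1.2 (Red): max(3, 6) = 6
n1 (Blue): min(8, 6) = 6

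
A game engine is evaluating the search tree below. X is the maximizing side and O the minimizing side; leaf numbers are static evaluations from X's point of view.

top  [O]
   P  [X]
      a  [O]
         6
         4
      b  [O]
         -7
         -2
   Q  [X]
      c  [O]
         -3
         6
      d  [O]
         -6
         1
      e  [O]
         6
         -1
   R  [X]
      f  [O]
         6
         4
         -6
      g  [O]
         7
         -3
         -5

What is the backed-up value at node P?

a (O): min(6, 4) = 4
b (O): min(-7, -2) = -7
P (X): max(4, -7) = 4

4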